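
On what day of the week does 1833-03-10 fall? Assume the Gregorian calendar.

Sunday

Doomsday rule: the anchor day for the 1800s is Friday. For year 33: 33÷12 = 2 r 9, and 9÷4 = 2, so 2+9+2 = 13.
Friday + 13 ≡ Thursday — that's 1833's doomsday.
In March the doomsday date is Mar 14.
Mar 10 is 4 days before Mar 14; 4 mod 7 = 4, so Thursday − 4 = Sunday.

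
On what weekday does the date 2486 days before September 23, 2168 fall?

Sep 23, 2168 is a Friday.
2486 mod 7 = 1, so 2486 days before a Friday is Friday − 1 = Thursday.

Thursday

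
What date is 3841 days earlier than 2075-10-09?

April 3, 2065

−365 (one year) → Oct 9, 2074 (3476 left).
−365 (one year) → Oct 9, 2073 (3111 left).
−365 (one year) → Oct 9, 2072 (2746 left).
−366 (one year; includes Feb 29, 2072) → Oct 9, 2071 (2380 left).
−365 (one year) → Oct 9, 2070 (2015 left).
−365 (one year) → Oct 9, 2069 (1650 left).
−365 (one year) → Oct 9, 2068 (1285 left).
−366 (one year; includes Feb 29, 2068) → Oct 9, 2067 (919 left).
−365 (one year) → Oct 9, 2066 (554 left).
−365 (one year) → Oct 9, 2065 (189 left).
−9 → Sep 30, 2065 (end of Sep, 30 days; 180 left).
−30 → Aug 31, 2065 (end of Aug, 31 days; 150 left).
−31 → Jul 31, 2065 (end of Jul, 31 days; 119 left).
−31 → Jun 30, 2065 (end of Jun, 30 days; 88 left).
−30 → May 31, 2065 (end of May, 31 days; 58 left).
−31 → Apr 30, 2065 (end of Apr, 30 days; 27 left).
−27 → Apr 3, 2065.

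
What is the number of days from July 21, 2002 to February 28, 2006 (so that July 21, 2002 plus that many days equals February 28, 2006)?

1318

Jul 21, 2002 → Jul 21, 2003: 365 days.
Jul 21, 2003 → Jul 21, 2004: 366 days (Feb 29, 2004 is in that span).
Jul 21, 2004 → Jul 21, 2005: 365 days.
Jul 21, 2005 → Aug 21, 2005: 31 days (July has 31).
Aug 21, 2005 → Sep 21, 2005: 31 days (August has 31).
Sep 21, 2005 → Oct 21, 2005: 30 days (September has 30).
Oct 21, 2005 → Nov 21, 2005: 31 days (October has 31).
Nov 21, 2005 → Dec 21, 2005: 30 days (November has 30).
Dec 21, 2005 → Jan 21, 2006: 31 days (December has 31).
Jan 21, 2006 → Feb 21, 2006: 31 days (January has 31).
Feb 21, 2006 → Feb 28, 2006: 7 days.
Total: 1318 days.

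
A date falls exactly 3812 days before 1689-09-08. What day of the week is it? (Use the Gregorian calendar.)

Sep 8, 1689 is a Thursday.
3812 mod 7 = 4, so 3812 days before a Thursday is Thursday − 4 = Sunday.

Sunday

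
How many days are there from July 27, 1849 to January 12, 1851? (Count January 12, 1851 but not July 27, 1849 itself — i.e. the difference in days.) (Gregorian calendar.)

Jul 27, 1849 → Jul 27, 1850: 365 days.
Jul 27, 1850 → Aug 27, 1850: 31 days (July has 31).
Aug 27, 1850 → Sep 27, 1850: 31 days (August has 31).
Sep 27, 1850 → Oct 27, 1850: 30 days (September has 30).
Oct 27, 1850 → Nov 27, 1850: 31 days (October has 31).
Nov 27, 1850 → Dec 27, 1850: 30 days (November has 30).
Dec 27, 1850 → Jan 12, 1851: 16 days.
Total: 534 days.

534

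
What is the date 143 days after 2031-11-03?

March 25, 2032

Nov has 30 days: +28 → Dec 1, 2031 (115 left).
Dec has 31 days: +31 → Jan 1, 2032 (84 left).
Jan has 31 days: +31 → Feb 1, 2032 (53 left).
Feb has 29 days: +29 → Mar 1, 2032 (24 left).
+24 → Mar 25, 2032.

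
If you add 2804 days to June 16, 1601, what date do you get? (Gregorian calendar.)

February 18, 1609

+365 (one year) → Jun 16, 1602 (2439 left).
+365 (one year) → Jun 16, 1603 (2074 left).
+366 (one year; includes Feb 29, 1604) → Jun 16, 1604 (1708 left).
+365 (one year) → Jun 16, 1605 (1343 left).
+365 (one year) → Jun 16, 1606 (978 left).
+365 (one year) → Jun 16, 1607 (613 left).
+366 (one year; includes Feb 29, 1608) → Jun 16, 1608 (247 left).
Jun has 30 days: +15 → Jul 1, 1608 (232 left).
Jul has 31 days: +31 → Aug 1, 1608 (201 left).
Aug has 31 days: +31 → Sep 1, 1608 (170 left).
Sep has 30 days: +30 → Oct 1, 1608 (140 left).
Oct has 31 days: +31 → Nov 1, 1608 (109 left).
Nov has 30 days: +30 → Dec 1, 1608 (79 left).
Dec has 31 days: +31 → Jan 1, 1609 (48 left).
Jan has 31 days: +31 → Feb 1, 1609 (17 left).
+17 → Feb 18, 1609.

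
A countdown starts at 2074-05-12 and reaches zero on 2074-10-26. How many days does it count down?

167

May 12, 2074 → Jun 12, 2074: 31 days (May has 31).
Jun 12, 2074 → Jul 12, 2074: 30 days (June has 30).
Jul 12, 2074 → Aug 12, 2074: 31 days (July has 31).
Aug 12, 2074 → Sep 12, 2074: 31 days (August has 31).
Sep 12, 2074 → Oct 12, 2074: 30 days (September has 30).
Oct 12, 2074 → Oct 26, 2074: 14 days.
Total: 167 days.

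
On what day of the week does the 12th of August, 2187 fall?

Doomsday rule: the anchor day for the 2100s is Sunday. For year 87: 87÷12 = 7 r 3, and 3÷4 = 0, so 7+3+0 = 10.
Sunday + 10 ≡ Wednesday — that's 2187's doomsday.
In August the doomsday date is Aug 8.
Aug 12 is 4 days after Aug 8; 4 mod 7 = 4, so Wednesday + 4 = Sunday.

Sunday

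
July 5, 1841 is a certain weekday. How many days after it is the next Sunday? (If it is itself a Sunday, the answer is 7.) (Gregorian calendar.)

Jul 5, 1841 is a Monday.
From Monday to the next Sunday is 6 days.

6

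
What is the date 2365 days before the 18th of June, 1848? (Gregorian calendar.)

−366 (one year; includes Feb 29, 1848) → Jun 18, 1847 (1999 left).
−365 (one year) → Jun 18, 1846 (1634 left).
−365 (one year) → Jun 18, 1845 (1269 left).
−365 (one year) → Jun 18, 1844 (904 left).
−366 (one year; includes Feb 29, 1844) → Jun 18, 1843 (538 left).
−365 (one year) → Jun 18, 1842 (173 left).
−18 → May 31, 1842 (end of May, 31 days; 155 left).
−31 → Apr 30, 1842 (end of Apr, 30 days; 124 left).
−30 → Mar 31, 1842 (end of Mar, 31 days; 94 left).
−31 → Feb 28, 1842 (end of Feb, 28 days; 63 left).
−28 → Jan 31, 1842 (end of Jan, 31 days; 35 left).
−31 → Dec 31, 1841 (end of Dec, 31 days; 4 left).
−4 → Dec 27, 1841.

December 27, 1841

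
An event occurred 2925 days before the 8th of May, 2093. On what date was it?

−365 (one year) → May 8, 2092 (2560 left).
−366 (one year; includes Feb 29, 2092) → May 8, 2091 (2194 left).
−365 (one year) → May 8, 2090 (1829 left).
−365 (one year) → May 8, 2089 (1464 left).
−365 (one year) → May 8, 2088 (1099 left).
−366 (one year; includes Feb 29, 2088) → May 8, 2087 (733 left).
−365 (one year) → May 8, 2086 (368 left).
−8 → Apr 30, 2086 (end of Apr, 30 days; 360 left).
−30 → Mar 31, 2086 (end of Mar, 31 days; 330 left).
−31 → Feb 28, 2086 (end of Feb, 28 days; 299 left).
−28 → Jan 31, 2086 (end of Jan, 31 days; 271 left).
−31 → Dec 31, 2085 (end of Dec, 31 days; 240 left).
−31 → Nov 30, 2085 (end of Nov, 30 days; 209 left).
−30 → Oct 31, 2085 (end of Oct, 31 days; 179 left).
−31 → Sep 30, 2085 (end of Sep, 30 days; 148 left).
−30 → Aug 31, 2085 (end of Aug, 31 days; 118 left).
−31 → Jul 31, 2085 (end of Jul, 31 days; 87 left).
−31 → Jun 30, 2085 (end of Jun, 30 days; 56 left).
−30 → May 31, 2085 (end of May, 31 days; 26 left).
−26 → May 5, 2085.

May 5, 2085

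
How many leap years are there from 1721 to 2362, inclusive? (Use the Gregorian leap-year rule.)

155

Multiples of 4 in [1721,2362]: 160.
Of those, multiples of 100: 6 (not leap unless ÷400).
Multiples of 400: 1.
Leap years = 160 − 6 + 1 = 155.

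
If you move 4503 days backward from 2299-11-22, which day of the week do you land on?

First find the weekday of Nov 22, 2299. Doomsday rule: the anchor day for the 2200s is Friday. For year 99: 99÷12 = 8 r 3, and 3÷4 = 0, so 8+3+0 = 11.
Friday + 11 ≡ Tuesday — that's 2299's doomsday.
In November the doomsday date is Nov 7.
Nov 22 is 15 days after Nov 7; 15 mod 7 = 1, so Tuesday + 1 = Wednesday.
4503 mod 7 = 2, so 4503 days before a Wednesday is Wednesday − 2 = Monday.

Monday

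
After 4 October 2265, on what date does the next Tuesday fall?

Oct 4, 2265 is a Wednesday.
From Wednesday to the next Tuesday is 6 days.
Oct 4, 2265 + 6 = Oct 10, 2265.

October 10, 2265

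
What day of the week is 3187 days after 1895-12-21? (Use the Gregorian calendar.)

Monday

First find the weekday of Dec 21, 1895. Doomsday rule: the anchor day for the 1800s is Friday. For year 95: 95÷12 = 7 r 11, and 11÷4 = 2, so 7+11+2 = 20.
Friday + 20 ≡ Thursday — that's 1895's doomsday.
In December the doomsday date is Dec 12.
Dec 21 is 9 days after Dec 12; 9 mod 7 = 2, so Thursday + 2 = Saturday.
3187 mod 7 = 2, so 3187 days after a Saturday is Saturday + 2 = Monday.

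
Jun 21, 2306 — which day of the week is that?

Thursday

Doomsday rule: the anchor day for the 2300s is Wednesday. For year 06: 6÷12 = 0 r 6, and 6÷4 = 1, so 0+6+1 = 7.
Wednesday + 7 ≡ Wednesday — that's 2306's doomsday.
In June the doomsday date is Jun 6.
Jun 21 is 15 days after Jun 6; 15 mod 7 = 1, so Wednesday + 1 = Thursday.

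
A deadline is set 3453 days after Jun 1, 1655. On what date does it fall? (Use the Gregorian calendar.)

November 13, 1664

+366 (one year; includes Feb 29, 1656) → Jun 1, 1656 (3087 left).
+365 (one year) → Jun 1, 1657 (2722 left).
+365 (one year) → Jun 1, 1658 (2357 left).
+365 (one year) → Jun 1, 1659 (1992 left).
+366 (one year; includes Feb 29, 1660) → Jun 1, 1660 (1626 left).
+365 (one year) → Jun 1, 1661 (1261 left).
+365 (one year) → Jun 1, 1662 (896 left).
+365 (one year) → Jun 1, 1663 (531 left).
+366 (one year; includes Feb 29, 1664) → Jun 1, 1664 (165 left).
Jun has 30 days: +30 → Jul 1, 1664 (135 left).
Jul has 31 days: +31 → Aug 1, 1664 (104 left).
Aug has 31 days: +31 → Sep 1, 1664 (73 left).
Sep has 30 days: +30 → Oct 1, 1664 (43 left).
Oct has 31 days: +31 → Nov 1, 1664 (12 left).
+12 → Nov 13, 1664.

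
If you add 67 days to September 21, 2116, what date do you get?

Sep has 30 days: +10 → Oct 1, 2116 (57 left).
Oct has 31 days: +31 → Nov 1, 2116 (26 left).
+26 → Nov 27, 2116.

November 27, 2116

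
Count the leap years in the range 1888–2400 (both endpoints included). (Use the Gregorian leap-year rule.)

125

Multiples of 4 in [1888,2400]: 129.
Of those, multiples of 100: 6 (not leap unless ÷400).
Multiples of 400: 2.
Leap years = 129 − 6 + 2 = 125.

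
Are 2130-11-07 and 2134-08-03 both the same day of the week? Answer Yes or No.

Yes

From Nov 7, 2130 to Aug 3, 2134 is 1365 days.
1365 mod 7 = 0, so they are the same weekday.
(Nov 7, 2130 is a Tuesday; Aug 3, 2134 is a Tuesday.)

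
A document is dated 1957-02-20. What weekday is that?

Wednesday

Doomsday rule: the anchor day for the 1900s is Wednesday. For year 57: 57÷12 = 4 r 9, and 9÷4 = 2, so 4+9+2 = 15.
Wednesday + 15 ≡ Thursday — that's 1957's doomsday.
In February the doomsday date is Feb 28 (1957 is not a leap year).
Feb 20 is 8 days before Feb 28; 8 mod 7 = 1, so Thursday − 1 = Wednesday.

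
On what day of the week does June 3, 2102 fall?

January 1, 2102 is a Sunday.
Jan 1, 2102 → Feb 1, 2102: 31 days (January has 31).
Feb 1, 2102 → Mar 1, 2102: 28 days (February has 28).
Mar 1, 2102 → Apr 1, 2102: 31 days (March has 31).
Apr 1, 2102 → May 1, 2102: 30 days (April has 30).
May 1, 2102 → Jun 1, 2102: 31 days (May has 31).
Jun 1, 2102 → Jun 3, 2102: 2 days.
Total: 153 days.
153 mod 7 = 6, so Sunday + 6 = Saturday.

Saturday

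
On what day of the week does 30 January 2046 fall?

Tuesday

January 1, 2046 is a Monday.
Jan 1, 2046 → Jan 30, 2046: 29 days.
Total: 29 days.
29 mod 7 = 1, so Monday + 1 = Tuesday.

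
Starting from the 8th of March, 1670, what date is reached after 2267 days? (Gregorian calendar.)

May 22, 1676

+365 (one year) → Mar 8, 1671 (1902 left).
+366 (one year; includes Feb 29, 1672) → Mar 8, 1672 (1536 left).
+365 (one year) → Mar 8, 1673 (1171 left).
+365 (one year) → Mar 8, 1674 (806 left).
+365 (one year) → Mar 8, 1675 (441 left).
+366 (one year; includes Feb 29, 1676) → Mar 8, 1676 (75 left).
Mar has 31 days: +24 → Apr 1, 1676 (51 left).
Apr has 30 days: +30 → May 1, 1676 (21 left).
+21 → May 22, 1676.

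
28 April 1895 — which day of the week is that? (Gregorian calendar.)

Doomsday rule: the anchor day for the 1800s is Friday. For year 95: 95÷12 = 7 r 11, and 11÷4 = 2, so 7+11+2 = 20.
Friday + 20 ≡ Thursday — that's 1895's doomsday.
In April the doomsday date is Apr 4.
Apr 28 is 24 days after Apr 4; 24 mod 7 = 3, so Thursday + 3 = Sunday.

Sunday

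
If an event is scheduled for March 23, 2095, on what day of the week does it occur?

Wednesday

Doomsday rule: the anchor day for the 2000s is Tuesday. For year 95: 95÷12 = 7 r 11, and 11÷4 = 2, so 7+11+2 = 20.
Tuesday + 20 ≡ Monday — that's 2095's doomsday.
In March the doomsday date is Mar 14.
Mar 23 is 9 days after Mar 14; 9 mod 7 = 2, so Monday + 2 = Wednesday.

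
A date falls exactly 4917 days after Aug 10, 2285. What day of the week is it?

Thursday

Aug 10, 2285 is a Monday.
4917 mod 7 = 3, so 4917 days after a Monday is Monday + 3 = Thursday.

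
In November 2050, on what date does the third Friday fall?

November 1, 2050 is a Tuesday.
The first Friday is therefore November 4 (3 days later).
The third Friday is 4 + 2×7 = November 18.

November 18, 2050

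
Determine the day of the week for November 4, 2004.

Doomsday rule: the anchor day for the 2000s is Tuesday. For year 04: 4÷12 = 0 r 4, and 4÷4 = 1, so 0+4+1 = 5.
Tuesday + 5 ≡ Sunday — that's 2004's doomsday.
In November the doomsday date is Nov 7.
Nov 4 is 3 days before Nov 7; 3 mod 7 = 3, so Sunday − 3 = Thursday.

Thursday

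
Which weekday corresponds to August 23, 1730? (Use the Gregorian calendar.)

Wednesday

Doomsday rule: the anchor day for the 1700s is Sunday. For year 30: 30÷12 = 2 r 6, and 6÷4 = 1, so 2+6+1 = 9.
Sunday + 9 ≡ Tuesday — that's 1730's doomsday.
In August the doomsday date is Aug 8.
Aug 23 is 15 days after Aug 8; 15 mod 7 = 1, so Tuesday + 1 = Wednesday.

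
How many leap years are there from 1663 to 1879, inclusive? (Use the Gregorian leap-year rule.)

Multiples of 4 in [1663,1879]: 54.
Of those, multiples of 100: 2 (not leap unless ÷400).
Multiples of 400: 0.
Leap years = 54 − 2 + 0 = 52.

52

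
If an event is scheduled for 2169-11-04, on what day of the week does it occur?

Doomsday rule: the anchor day for the 2100s is Sunday. For year 69: 69÷12 = 5 r 9, and 9÷4 = 2, so 5+9+2 = 16.
Sunday + 16 ≡ Tuesday — that's 2169's doomsday.
In November the doomsday date is Nov 7.
Nov 4 is 3 days before Nov 7; 3 mod 7 = 3, so Tuesday − 3 = Saturday.

Saturday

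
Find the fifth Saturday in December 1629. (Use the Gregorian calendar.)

December 29, 1629

December 1, 1629 is a Saturday.
The first Saturday is therefore December 1 (same day).
The fifth Saturday is 1 + 4×7 = December 29.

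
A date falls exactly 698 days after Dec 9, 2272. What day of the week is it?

Dec 9, 2272 is a Monday.
698 mod 7 = 5, so 698 days after a Monday is Monday + 5 = Saturday.

Saturday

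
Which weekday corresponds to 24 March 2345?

Saturday

Doomsday rule: the anchor day for the 2300s is Wednesday. For year 45: 45÷12 = 3 r 9, and 9÷4 = 2, so 3+9+2 = 14.
Wednesday + 14 ≡ Wednesday — that's 2345's doomsday.
In March the doomsday date is Mar 14.
Mar 24 is 10 days after Mar 14; 10 mod 7 = 3, so Wednesday + 3 = Saturday.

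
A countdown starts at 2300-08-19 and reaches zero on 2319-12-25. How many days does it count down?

Aug 19, 2300 → Aug 19, 2301: 365 days.
Aug 19, 2301 → Aug 19, 2302: 365 days.
Aug 19, 2302 → Aug 19, 2303: 365 days.
Aug 19, 2303 → Aug 19, 2304: 366 days (Feb 29, 2304 is in that span).
Aug 19, 2304 → Aug 19, 2305: 365 days.
Aug 19, 2305 → Aug 19, 2306: 365 days.
Aug 19, 2306 → Aug 19, 2307: 365 days.
Aug 19, 2307 → Aug 19, 2308: 366 days (Feb 29, 2308 is in that span).
Aug 19, 2308 → Aug 19, 2309: 365 days.
Aug 19, 2309 → Aug 19, 2310: 365 days.
Aug 19, 2310 → Aug 19, 2311: 365 days.
Aug 19, 2311 → Aug 19, 2312: 366 days (Feb 29, 2312 is in that span).
Aug 19, 2312 → Aug 19, 2313: 365 days.
Aug 19, 2313 → Aug 19, 2314: 365 days.
Aug 19, 2314 → Aug 19, 2315: 365 days.
Aug 19, 2315 → Aug 19, 2316: 366 days (Feb 29, 2316 is in that span).
Aug 19, 2316 → Aug 19, 2317: 365 days.
Aug 19, 2317 → Aug 19, 2318: 365 days.
Aug 19, 2318 → Aug 19, 2319: 365 days.
Aug 19, 2319 → Sep 19, 2319: 31 days (August has 31).
Sep 19, 2319 → Oct 19, 2319: 30 days (September has 30).
Oct 19, 2319 → Nov 19, 2319: 31 days (October has 31).
Nov 19, 2319 → Dec 19, 2319: 30 days (November has 30).
Dec 19, 2319 → Dec 25, 2319: 6 days.
Total: 7067 days.

7067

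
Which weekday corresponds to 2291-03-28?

Saturday

Doomsday rule: the anchor day for the 2200s is Friday. For year 91: 91÷12 = 7 r 7, and 7÷4 = 1, so 7+7+1 = 15.
Friday + 15 ≡ Saturday — that's 2291's doomsday.
In March the doomsday date is Mar 14.
Mar 28 is 14 days after Mar 14; 14 mod 7 = 0, so Saturday + 0 = Saturday.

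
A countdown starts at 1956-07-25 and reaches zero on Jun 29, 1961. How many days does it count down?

1800

Jul 25, 1956 → Jul 25, 1957: 365 days.
Jul 25, 1957 → Jul 25, 1958: 365 days.
Jul 25, 1958 → Jul 25, 1959: 365 days.
Jul 25, 1959 → Jul 25, 1960: 366 days (Feb 29, 1960 is in that span).
Jul 25, 1960 → Aug 25, 1960: 31 days (July has 31).
Aug 25, 1960 → Sep 25, 1960: 31 days (August has 31).
Sep 25, 1960 → Oct 25, 1960: 30 days (September has 30).
Oct 25, 1960 → Nov 25, 1960: 31 days (October has 31).
Nov 25, 1960 → Dec 25, 1960: 30 days (November has 30).
Dec 25, 1960 → Jan 25, 1961: 31 days (December has 31).
Jan 25, 1961 → Feb 25, 1961: 31 days (January has 31).
Feb 25, 1961 → Mar 25, 1961: 28 days (February has 28).
Mar 25, 1961 → Apr 25, 1961: 31 days (March has 31).
Apr 25, 1961 → May 25, 1961: 30 days (April has 30).
May 25, 1961 → Jun 25, 1961: 31 days (May has 31).
Jun 25, 1961 → Jun 29, 1961: 4 days.
Total: 1800 days.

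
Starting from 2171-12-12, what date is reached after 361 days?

December 7, 2172

Dec has 31 days: +20 → Jan 1, 2172 (341 left).
Jan has 31 days: +31 → Feb 1, 2172 (310 left).
Feb has 29 days: +29 → Mar 1, 2172 (281 left).
Mar has 31 days: +31 → Apr 1, 2172 (250 left).
Apr has 30 days: +30 → May 1, 2172 (220 left).
May has 31 days: +31 → Jun 1, 2172 (189 left).
Jun has 30 days: +30 → Jul 1, 2172 (159 left).
Jul has 31 days: +31 → Aug 1, 2172 (128 left).
Aug has 31 days: +31 → Sep 1, 2172 (97 left).
Sep has 30 days: +30 → Oct 1, 2172 (67 left).
Oct has 31 days: +31 → Nov 1, 2172 (36 left).
Nov has 30 days: +30 → Dec 1, 2172 (6 left).
+6 → Dec 7, 2172.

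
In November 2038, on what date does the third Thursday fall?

November 18, 2038

November 1, 2038 is a Monday.
The first Thursday is therefore November 4 (3 days later).
The third Thursday is 4 + 2×7 = November 18.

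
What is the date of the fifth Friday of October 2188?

October 31, 2188

October 1, 2188 is a Wednesday.
The first Friday is therefore October 3 (2 days later).
The fifth Friday is 3 + 4×7 = October 31.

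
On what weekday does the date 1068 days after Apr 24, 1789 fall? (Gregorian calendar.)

Tuesday

Apr 24, 1789 is a Friday.
1068 mod 7 = 4, so 1068 days after a Friday is Friday + 4 = Tuesday.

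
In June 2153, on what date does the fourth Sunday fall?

June 1, 2153 is a Friday.
The first Sunday is therefore June 3 (2 days later).
The fourth Sunday is 3 + 3×7 = June 24.

June 24, 2153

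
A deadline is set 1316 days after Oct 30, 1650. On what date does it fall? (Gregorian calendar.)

+365 (one year) → Oct 30, 1651 (951 left).
+366 (one year; includes Feb 29, 1652) → Oct 30, 1652 (585 left).
+365 (one year) → Oct 30, 1653 (220 left).
Oct has 31 days: +2 → Nov 1, 1653 (218 left).
Nov has 30 days: +30 → Dec 1, 1653 (188 left).
Dec has 31 days: +31 → Jan 1, 1654 (157 left).
Jan has 31 days: +31 → Feb 1, 1654 (126 left).
Feb has 28 days: +28 → Mar 1, 1654 (98 left).
Mar has 31 days: +31 → Apr 1, 1654 (67 left).
Apr has 30 days: +30 → May 1, 1654 (37 left).
May has 31 days: +31 → Jun 1, 1654 (6 left).
+6 → Jun 7, 1654.

June 7, 1654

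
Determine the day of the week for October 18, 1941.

Saturday

Doomsday rule: the anchor day for the 1900s is Wednesday. For year 41: 41÷12 = 3 r 5, and 5÷4 = 1, so 3+5+1 = 9.
Wednesday + 9 ≡ Friday — that's 1941's doomsday.
In October the doomsday date is Oct 10.
Oct 18 is 8 days after Oct 10; 8 mod 7 = 1, so Friday + 1 = Saturday.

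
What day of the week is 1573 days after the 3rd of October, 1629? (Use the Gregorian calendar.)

Oct 3, 1629 is a Wednesday.
1573 mod 7 = 5, so 1573 days after a Wednesday is Wednesday + 5 = Monday.

Monday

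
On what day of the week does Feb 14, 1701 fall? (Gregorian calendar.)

Doomsday rule: the anchor day for the 1700s is Sunday. For year 01: 1÷12 = 0 r 1, and 1÷4 = 0, so 0+1+0 = 1.
Sunday + 1 ≡ Monday — that's 1701's doomsday.
In February the doomsday date is Feb 28 (1701 is not a leap year).
Feb 14 is 14 days before Feb 28; 14 mod 7 = 0, so Monday − 0 = Monday.

Monday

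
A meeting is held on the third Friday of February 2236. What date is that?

February 19, 2236

February 1, 2236 is a Monday.
The first Friday is therefore February 5 (4 days later).
The third Friday is 5 + 2×7 = February 19.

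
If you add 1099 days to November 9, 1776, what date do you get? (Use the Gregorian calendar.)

November 13, 1779

+365 (one year) → Nov 9, 1777 (734 left).
+365 (one year) → Nov 9, 1778 (369 left).
Nov has 30 days: +22 → Dec 1, 1778 (347 left).
Dec has 31 days: +31 → Jan 1, 1779 (316 left).
Jan has 31 days: +31 → Feb 1, 1779 (285 left).
Feb has 28 days: +28 → Mar 1, 1779 (257 left).
Mar has 31 days: +31 → Apr 1, 1779 (226 left).
Apr has 30 days: +30 → May 1, 1779 (196 left).
May has 31 days: +31 → Jun 1, 1779 (165 left).
Jun has 30 days: +30 → Jul 1, 1779 (135 left).
Jul has 31 days: +31 → Aug 1, 1779 (104 left).
Aug has 31 days: +31 → Sep 1, 1779 (73 left).
Sep has 30 days: +30 → Oct 1, 1779 (43 left).
Oct has 31 days: +31 → Nov 1, 1779 (12 left).
+12 → Nov 13, 1779.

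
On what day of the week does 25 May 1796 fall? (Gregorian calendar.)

Doomsday rule: the anchor day for the 1700s is Sunday. For year 96: 96÷12 = 8 r 0, and 0÷4 = 0, so 8+0+0 = 8.
Sunday + 8 ≡ Monday — that's 1796's doomsday.
In May the doomsday date is May 9.
May 25 is 16 days after May 9; 16 mod 7 = 2, so Monday + 2 = Wednesday.

Wednesday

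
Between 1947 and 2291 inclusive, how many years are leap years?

84

Multiples of 4 in [1947,2291]: 86.
Of those, multiples of 100: 3 (not leap unless ÷400).
Multiples of 400: 1.
Leap years = 86 − 3 + 1 = 84.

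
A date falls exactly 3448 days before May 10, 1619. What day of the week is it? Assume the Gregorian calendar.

First find the weekday of May 10, 1619. Doomsday rule: the anchor day for the 1600s is Tuesday. For year 19: 19÷12 = 1 r 7, and 7÷4 = 1, so 1+7+1 = 9.
Tuesday + 9 ≡ Thursday — that's 1619's doomsday.
In May the doomsday date is May 9.
May 10 is 1 day after May 9; 1 mod 7 = 1, so Thursday + 1 = Friday.
3448 mod 7 = 4, so 3448 days before a Friday is Friday − 4 = Monday.

Monday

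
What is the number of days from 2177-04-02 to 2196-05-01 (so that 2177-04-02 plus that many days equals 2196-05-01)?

6969

Apr 2, 2177 → Apr 2, 2178: 365 days.
Apr 2, 2178 → Apr 2, 2179: 365 days.
Apr 2, 2179 → Apr 2, 2180: 366 days (Feb 29, 2180 is in that span).
Apr 2, 2180 → Apr 2, 2181: 365 days.
Apr 2, 2181 → Apr 2, 2182: 365 days.
Apr 2, 2182 → Apr 2, 2183: 365 days.
Apr 2, 2183 → Apr 2, 2184: 366 days (Feb 29, 2184 is in that span).
Apr 2, 2184 → Apr 2, 2185: 365 days.
Apr 2, 2185 → Apr 2, 2186: 365 days.
Apr 2, 2186 → Apr 2, 2187: 365 days.
Apr 2, 2187 → Apr 2, 2188: 366 days (Feb 29, 2188 is in that span).
Apr 2, 2188 → Apr 2, 2189: 365 days.
Apr 2, 2189 → Apr 2, 2190: 365 days.
Apr 2, 2190 → Apr 2, 2191: 365 days.
Apr 2, 2191 → Apr 2, 2192: 366 days (Feb 29, 2192 is in that span).
Apr 2, 2192 → Apr 2, 2193: 365 days.
Apr 2, 2193 → Apr 2, 2194: 365 days.
Apr 2, 2194 → Apr 2, 2195: 365 days.
Apr 2, 2195 → May 2, 2195: 30 days (April has 30).
May 2, 2195 → Jun 2, 2195: 31 days (May has 31).
Jun 2, 2195 → Jul 2, 2195: 30 days (June has 30).
Jul 2, 2195 → Aug 2, 2195: 31 days (July has 31).
Aug 2, 2195 → Sep 2, 2195: 31 days (August has 31).
Sep 2, 2195 → Oct 2, 2195: 30 days (September has 30).
Oct 2, 2195 → Nov 2, 2195: 31 days (October has 31).
Nov 2, 2195 → Dec 2, 2195: 30 days (November has 30).
Dec 2, 2195 → Jan 2, 2196: 31 days (December has 31).
Jan 2, 2196 → Feb 2, 2196: 31 days (January has 31).
Feb 2, 2196 → Mar 2, 2196: 29 days (February has 29).
Mar 2, 2196 → Apr 2, 2196: 31 days (March has 31).
Apr 2, 2196 → May 1, 2196: 29 days.
Total: 6969 days.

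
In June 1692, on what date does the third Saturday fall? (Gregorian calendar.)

June 21, 1692

June 1, 1692 is a Sunday.
The first Saturday is therefore June 7 (6 days later).
The third Saturday is 7 + 2×7 = June 21.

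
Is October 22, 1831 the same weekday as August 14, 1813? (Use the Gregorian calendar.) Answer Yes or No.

From Aug 14, 1813 to Oct 22, 1831 is 6643 days.
6643 mod 7 = 0, so they are the same weekday.
(Aug 14, 1813 is a Saturday; Oct 22, 1831 is a Saturday.)

Yes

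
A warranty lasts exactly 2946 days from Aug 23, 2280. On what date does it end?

+365 (one year) → Aug 23, 2281 (2581 left).
+365 (one year) → Aug 23, 2282 (2216 left).
+365 (one year) → Aug 23, 2283 (1851 left).
+366 (one year; includes Feb 29, 2284) → Aug 23, 2284 (1485 left).
+365 (one year) → Aug 23, 2285 (1120 left).
+365 (one year) → Aug 23, 2286 (755 left).
+365 (one year) → Aug 23, 2287 (390 left).
Aug has 31 days: +9 → Sep 1, 2287 (381 left).
Sep has 30 days: +30 → Oct 1, 2287 (351 left).
Oct has 31 days: +31 → Nov 1, 2287 (320 left).
Nov has 30 days: +30 → Dec 1, 2287 (290 left).
Dec has 31 days: +31 → Jan 1, 2288 (259 left).
Jan has 31 days: +31 → Feb 1, 2288 (228 left).
Feb has 29 days: +29 → Mar 1, 2288 (199 left).
Mar has 31 days: +31 → Apr 1, 2288 (168 left).
Apr has 30 days: +30 → May 1, 2288 (138 left).
May has 31 days: +31 → Jun 1, 2288 (107 left).
Jun has 30 days: +30 → Jul 1, 2288 (77 left).
Jul has 31 days: +31 → Aug 1, 2288 (46 left).
Aug has 31 days: +31 → Sep 1, 2288 (15 left).
+15 → Sep 16, 2288.

September 16, 2288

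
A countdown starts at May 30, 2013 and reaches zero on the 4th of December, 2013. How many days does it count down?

May 30, 2013 → Jun 30, 2013: 31 days (May has 31).
Jun 30, 2013 → Jul 30, 2013: 30 days (June has 30).
Jul 30, 2013 → Aug 30, 2013: 31 days (July has 31).
Aug 30, 2013 → Sep 30, 2013: 31 days (August has 31).
Sep 30, 2013 → Oct 30, 2013: 30 days (September has 30).
Oct 30, 2013 → Nov 30, 2013: 31 days (October has 31).
Nov 30, 2013 → Dec 4, 2013: 4 days.
Total: 188 days.

188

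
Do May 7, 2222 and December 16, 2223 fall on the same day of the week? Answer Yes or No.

Yes

From May 7, 2222 to Dec 16, 2223 is 588 days.
588 mod 7 = 0, so they are the same weekday.
(May 7, 2222 is a Tuesday; Dec 16, 2223 is a Tuesday.)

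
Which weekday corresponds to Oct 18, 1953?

Doomsday rule: the anchor day for the 1900s is Wednesday. For year 53: 53÷12 = 4 r 5, and 5÷4 = 1, so 4+5+1 = 10.
Wednesday + 10 ≡ Saturday — that's 1953's doomsday.
In October the doomsday date is Oct 10.
Oct 18 is 8 days after Oct 10; 8 mod 7 = 1, so Saturday + 1 = Sunday.

Sunday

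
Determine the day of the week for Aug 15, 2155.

Friday

Doomsday rule: the anchor day for the 2100s is Sunday. For year 55: 55÷12 = 4 r 7, and 7÷4 = 1, so 4+7+1 = 12.
Sunday + 12 ≡ Friday — that's 2155's doomsday.
In August the doomsday date is Aug 8.
Aug 15 is 7 days after Aug 8; 7 mod 7 = 0, so Friday + 0 = Friday.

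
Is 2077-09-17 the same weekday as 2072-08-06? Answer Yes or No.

From Aug 6, 2072 to Sep 17, 2077 is 1868 days.
1868 mod 7 = 6, so they are different weekdays.
(Aug 6, 2072 is a Saturday; Sep 17, 2077 is a Friday.)

No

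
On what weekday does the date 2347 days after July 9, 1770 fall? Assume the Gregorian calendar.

First find the weekday of Jul 9, 1770. Doomsday rule: the anchor day for the 1700s is Sunday. For year 70: 70÷12 = 5 r 10, and 10÷4 = 2, so 5+10+2 = 17.
Sunday + 17 ≡ Wednesday — that's 1770's doomsday.
In July the doomsday date is Jul 11.
Jul 9 is 2 days before Jul 11; 2 mod 7 = 2, so Wednesday − 2 = Monday.
2347 mod 7 = 2, so 2347 days after a Monday is Monday + 2 = Wednesday.

Wednesday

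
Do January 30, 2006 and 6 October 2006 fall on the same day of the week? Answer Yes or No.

No

From Jan 30, 2006 to Oct 6, 2006 is 249 days.
249 mod 7 = 4, so they are different weekdays.
(Jan 30, 2006 is a Monday; Oct 6, 2006 is a Friday.)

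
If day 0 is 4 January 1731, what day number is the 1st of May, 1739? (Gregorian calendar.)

Jan 4, 1731 → Jan 4, 1732: 365 days.
Jan 4, 1732 → Jan 4, 1733: 366 days (Feb 29, 1732 is in that span).
Jan 4, 1733 → Jan 4, 1734: 365 days.
Jan 4, 1734 → Jan 4, 1735: 365 days.
Jan 4, 1735 → Jan 4, 1736: 365 days.
Jan 4, 1736 → Jan 4, 1737: 366 days (Feb 29, 1736 is in that span).
Jan 4, 1737 → Jan 4, 1738: 365 days.
Jan 4, 1738 → Jan 4, 1739: 365 days.
Jan 4, 1739 → Feb 4, 1739: 31 days (January has 31).
Feb 4, 1739 → Mar 4, 1739: 28 days (February has 28).
Mar 4, 1739 → Apr 4, 1739: 31 days (March has 31).
Apr 4, 1739 → May 1, 1739: 27 days.
Total: 3039 days.

3039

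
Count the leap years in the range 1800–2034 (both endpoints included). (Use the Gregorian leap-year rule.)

57

Multiples of 4 in [1800,2034]: 59.
Of those, multiples of 100: 3 (not leap unless ÷400).
Multiples of 400: 1.
Leap years = 59 − 3 + 1 = 57.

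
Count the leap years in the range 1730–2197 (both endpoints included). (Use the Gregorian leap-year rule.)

Multiples of 4 in [1730,2197]: 117.
Of those, multiples of 100: 4 (not leap unless ÷400).
Multiples of 400: 1.
Leap years = 117 − 4 + 1 = 114.

114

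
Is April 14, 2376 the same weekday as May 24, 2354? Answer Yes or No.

No

From May 24, 2354 to Apr 14, 2376 is 7996 days.
7996 mod 7 = 2, so they are different weekdays.
(May 24, 2354 is a Monday; Apr 14, 2376 is a Wednesday.)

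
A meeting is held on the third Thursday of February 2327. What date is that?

February 1, 2327 is a Tuesday.
The first Thursday is therefore February 3 (2 days later).
The third Thursday is 3 + 2×7 = February 17.

February 17, 2327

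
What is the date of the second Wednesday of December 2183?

December 10, 2183

December 1, 2183 is a Monday.
The first Wednesday is therefore December 3 (2 days later).
The second Wednesday is 3 + 1×7 = December 10.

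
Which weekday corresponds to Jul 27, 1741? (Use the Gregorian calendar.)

Doomsday rule: the anchor day for the 1700s is Sunday. For year 41: 41÷12 = 3 r 5, and 5÷4 = 1, so 3+5+1 = 9.
Sunday + 9 ≡ Tuesday — that's 1741's doomsday.
In July the doomsday date is Jul 11.
Jul 27 is 16 days after Jul 11; 16 mod 7 = 2, so Tuesday + 2 = Thursday.

Thursday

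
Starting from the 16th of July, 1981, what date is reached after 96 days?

Jul has 31 days: +16 → Aug 1, 1981 (80 left).
Aug has 31 days: +31 → Sep 1, 1981 (49 left).
Sep has 30 days: +30 → Oct 1, 1981 (19 left).
+19 → Oct 20, 1981.

October 20, 1981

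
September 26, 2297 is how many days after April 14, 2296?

Apr 14, 2296 → Apr 14, 2297: 365 days.
Apr 14, 2297 → May 14, 2297: 30 days (April has 30).
May 14, 2297 → Jun 14, 2297: 31 days (May has 31).
Jun 14, 2297 → Jul 14, 2297: 30 days (June has 30).
Jul 14, 2297 → Aug 14, 2297: 31 days (July has 31).
Aug 14, 2297 → Sep 14, 2297: 31 days (August has 31).
Sep 14, 2297 → Sep 26, 2297: 12 days.
Total: 530 days.

530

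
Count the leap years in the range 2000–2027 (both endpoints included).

Multiples of 4 in [2000,2027]: 7.
Of those, multiples of 100: 1 (not leap unless ÷400).
Multiples of 400: 1.
Leap years = 7 − 1 + 1 = 7.

7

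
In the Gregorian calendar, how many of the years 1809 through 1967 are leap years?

38

Multiples of 4 in [1809,1967]: 39.
Of those, multiples of 100: 1 (not leap unless ÷400).
Multiples of 400: 0.
Leap years = 39 − 1 + 0 = 38.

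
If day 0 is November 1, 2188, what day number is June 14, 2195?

Nov 1, 2188 → Nov 1, 2189: 365 days.
Nov 1, 2189 → Nov 1, 2190: 365 days.
Nov 1, 2190 → Nov 1, 2191: 365 days.
Nov 1, 2191 → Nov 1, 2192: 366 days (Feb 29, 2192 is in that span).
Nov 1, 2192 → Nov 1, 2193: 365 days.
Nov 1, 2193 → Nov 1, 2194: 365 days.
Nov 1, 2194 → Dec 1, 2194: 30 days (November has 30).
Dec 1, 2194 → Jan 1, 2195: 31 days (December has 31).
Jan 1, 2195 → Feb 1, 2195: 31 days (January has 31).
Feb 1, 2195 → Mar 1, 2195: 28 days (February has 28).
Mar 1, 2195 → Apr 1, 2195: 31 days (March has 31).
Apr 1, 2195 → May 1, 2195: 30 days (April has 30).
May 1, 2195 → Jun 1, 2195: 31 days (May has 31).
Jun 1, 2195 → Jun 14, 2195: 13 days.
Total: 2416 days.

2416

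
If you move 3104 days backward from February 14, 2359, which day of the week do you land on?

First find the weekday of Feb 14, 2359. Doomsday rule: the anchor day for the 2300s is Wednesday. For year 59: 59÷12 = 4 r 11, and 11÷4 = 2, so 4+11+2 = 17.
Wednesday + 17 ≡ Saturday — that's 2359's doomsday.
In February the doomsday date is Feb 28 (2359 is not a leap year).
Feb 14 is 14 days before Feb 28; 14 mod 7 = 0, so Saturday − 0 = Saturday.
3104 mod 7 = 3, so 3104 days before a Saturday is Saturday − 3 = Wednesday.

Wednesday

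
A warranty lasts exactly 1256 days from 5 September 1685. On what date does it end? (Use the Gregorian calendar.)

+365 (one year) → Sep 5, 1686 (891 left).
+365 (one year) → Sep 5, 1687 (526 left).
+366 (one year; includes Feb 29, 1688) → Sep 5, 1688 (160 left).
Sep has 30 days: +26 → Oct 1, 1688 (134 left).
Oct has 31 days: +31 → Nov 1, 1688 (103 left).
Nov has 30 days: +30 → Dec 1, 1688 (73 left).
Dec has 31 days: +31 → Jan 1, 1689 (42 left).
Jan has 31 days: +31 → Feb 1, 1689 (11 left).
+11 → Feb 12, 1689.

February 12, 1689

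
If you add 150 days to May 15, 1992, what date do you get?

October 12, 1992

May has 31 days: +17 → Jun 1, 1992 (133 left).
Jun has 30 days: +30 → Jul 1, 1992 (103 left).
Jul has 31 days: +31 → Aug 1, 1992 (72 left).
Aug has 31 days: +31 → Sep 1, 1992 (41 left).
Sep has 30 days: +30 → Oct 1, 1992 (11 left).
+11 → Oct 12, 1992.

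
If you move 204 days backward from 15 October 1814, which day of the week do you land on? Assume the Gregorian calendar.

Friday

First find the weekday of Oct 15, 1814. Doomsday rule: the anchor day for the 1800s is Friday. For year 14: 14÷12 = 1 r 2, and 2÷4 = 0, so 1+2+0 = 3.
Friday + 3 ≡ Monday — that's 1814's doomsday.
In October the doomsday date is Oct 10.
Oct 15 is 5 days after Oct 10; 5 mod 7 = 5, so Monday + 5 = Saturday.
204 mod 7 = 1, so 204 days before a Saturday is Saturday − 1 = Friday.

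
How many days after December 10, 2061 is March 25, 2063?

Dec 10, 2061 → Dec 10, 2062: 365 days.
Dec 10, 2062 → Jan 10, 2063: 31 days (December has 31).
Jan 10, 2063 → Feb 10, 2063: 31 days (January has 31).
Feb 10, 2063 → Mar 10, 2063: 28 days (February has 28).
Mar 10, 2063 → Mar 25, 2063: 15 days.
Total: 470 days.

470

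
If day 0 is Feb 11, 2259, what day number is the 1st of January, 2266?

2516

Feb 11, 2259 → Feb 11, 2260: 365 days.
Feb 11, 2260 → Feb 11, 2261: 366 days (Feb 29, 2260 is in that span).
Feb 11, 2261 → Feb 11, 2262: 365 days.
Feb 11, 2262 → Feb 11, 2263: 365 days.
Feb 11, 2263 → Feb 11, 2264: 365 days.
Feb 11, 2264 → Feb 11, 2265: 366 days (Feb 29, 2264 is in that span).
Feb 11, 2265 → Mar 11, 2265: 28 days (February has 28).
Mar 11, 2265 → Apr 11, 2265: 31 days (March has 31).
Apr 11, 2265 → May 11, 2265: 30 days (April has 30).
May 11, 2265 → Jun 11, 2265: 31 days (May has 31).
Jun 11, 2265 → Jul 11, 2265: 30 days (June has 30).
Jul 11, 2265 → Aug 11, 2265: 31 days (July has 31).
Aug 11, 2265 → Sep 11, 2265: 31 days (August has 31).
Sep 11, 2265 → Oct 11, 2265: 30 days (September has 30).
Oct 11, 2265 → Nov 11, 2265: 31 days (October has 31).
Nov 11, 2265 → Dec 11, 2265: 30 days (November has 30).
Dec 11, 2265 → Jan 1, 2266: 21 days.
Total: 2516 days.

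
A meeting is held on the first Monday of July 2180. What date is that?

July 3, 2180

July 1, 2180 is a Saturday.
The first Monday is therefore July 3 (2 days later).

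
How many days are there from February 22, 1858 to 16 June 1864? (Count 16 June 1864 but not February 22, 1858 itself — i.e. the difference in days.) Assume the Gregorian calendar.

Feb 22, 1858 → Feb 22, 1859: 365 days.
Feb 22, 1859 → Feb 22, 1860: 365 days.
Feb 22, 1860 → Feb 22, 1861: 366 days (Feb 29, 1860 is in that span).
Feb 22, 1861 → Feb 22, 1862: 365 days.
Feb 22, 1862 → Feb 22, 1863: 365 days.
Feb 22, 1863 → Feb 22, 1864: 365 days.
Feb 22, 1864 → Mar 22, 1864: 29 days (February has 29).
Mar 22, 1864 → Apr 22, 1864: 31 days (March has 31).
Apr 22, 1864 → May 22, 1864: 30 days (April has 30).
May 22, 1864 → Jun 16, 1864: 25 days.
Total: 2306 days.

2306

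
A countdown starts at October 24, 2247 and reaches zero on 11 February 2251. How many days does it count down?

1206

Oct 24, 2247 → Oct 24, 2248: 366 days (Feb 29, 2248 is in that span).
Oct 24, 2248 → Oct 24, 2249: 365 days.
Oct 24, 2249 → Oct 24, 2250: 365 days.
Oct 24, 2250 → Nov 24, 2250: 31 days (October has 31).
Nov 24, 2250 → Dec 24, 2250: 30 days (November has 30).
Dec 24, 2250 → Jan 24, 2251: 31 days (December has 31).
Jan 24, 2251 → Feb 11, 2251: 18 days.
Total: 1206 days.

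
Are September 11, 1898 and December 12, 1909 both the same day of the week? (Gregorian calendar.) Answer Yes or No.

Yes

From Sep 11, 1898 to Dec 12, 1909 is 4109 days.
4109 mod 7 = 0, so they are the same weekday.
(Sep 11, 1898 is a Sunday; Dec 12, 1909 is a Sunday.)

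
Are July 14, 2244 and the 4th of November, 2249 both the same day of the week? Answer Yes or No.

From Jul 14, 2244 to Nov 4, 2249 is 1939 days.
1939 mod 7 = 0, so they are the same weekday.
(Jul 14, 2244 is a Sunday; Nov 4, 2249 is a Sunday.)

Yes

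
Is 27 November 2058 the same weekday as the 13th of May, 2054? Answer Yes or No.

Yes

From May 13, 2054 to Nov 27, 2058 is 1659 days.
1659 mod 7 = 0, so they are the same weekday.
(May 13, 2054 is a Wednesday; Nov 27, 2058 is a Wednesday.)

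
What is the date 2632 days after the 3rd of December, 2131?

February 16, 2139

+366 (one year; includes Feb 29, 2132) → Dec 3, 2132 (2266 left).
+365 (one year) → Dec 3, 2133 (1901 left).
+365 (one year) → Dec 3, 2134 (1536 left).
+365 (one year) → Dec 3, 2135 (1171 left).
+366 (one year; includes Feb 29, 2136) → Dec 3, 2136 (805 left).
+365 (one year) → Dec 3, 2137 (440 left).
+365 (one year) → Dec 3, 2138 (75 left).
Dec has 31 days: +29 → Jan 1, 2139 (46 left).
Jan has 31 days: +31 → Feb 1, 2139 (15 left).
+15 → Feb 16, 2139.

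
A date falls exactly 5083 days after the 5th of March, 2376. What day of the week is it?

Saturday

First find the weekday of Mar 5, 2376. Doomsday rule: the anchor day for the 2300s is Wednesday. For year 76: 76÷12 = 6 r 4, and 4÷4 = 1, so 6+4+1 = 11.
Wednesday + 11 ≡ Sunday — that's 2376's doomsday.
In March the doomsday date is Mar 14.
Mar 5 is 9 days before Mar 14; 9 mod 7 = 2, so Sunday − 2 = Friday.
5083 mod 7 = 1, so 5083 days after a Friday is Friday + 1 = Saturday.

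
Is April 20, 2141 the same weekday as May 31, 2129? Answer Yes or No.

No

From May 31, 2129 to Apr 20, 2141 is 4342 days.
4342 mod 7 = 2, so they are different weekdays.
(May 31, 2129 is a Tuesday; Apr 20, 2141 is a Thursday.)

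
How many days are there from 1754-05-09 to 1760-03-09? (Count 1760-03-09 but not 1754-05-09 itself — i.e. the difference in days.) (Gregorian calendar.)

May 9, 1754 → May 9, 1755: 365 days.
May 9, 1755 → May 9, 1756: 366 days (Feb 29, 1756 is in that span).
May 9, 1756 → May 9, 1757: 365 days.
May 9, 1757 → May 9, 1758: 365 days.
May 9, 1758 → May 9, 1759: 365 days.
May 9, 1759 → Jun 9, 1759: 31 days (May has 31).
Jun 9, 1759 → Jul 9, 1759: 30 days (June has 30).
Jul 9, 1759 → Aug 9, 1759: 31 days (July has 31).
Aug 9, 1759 → Sep 9, 1759: 31 days (August has 31).
Sep 9, 1759 → Oct 9, 1759: 30 days (September has 30).
Oct 9, 1759 → Nov 9, 1759: 31 days (October has 31).
Nov 9, 1759 → Dec 9, 1759: 30 days (November has 30).
Dec 9, 1759 → Jan 9, 1760: 31 days (December has 31).
Jan 9, 1760 → Feb 9, 1760: 31 days (January has 31).
Feb 9, 1760 → Mar 9, 1760: 29 days.
Total: 2131 days.

2131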